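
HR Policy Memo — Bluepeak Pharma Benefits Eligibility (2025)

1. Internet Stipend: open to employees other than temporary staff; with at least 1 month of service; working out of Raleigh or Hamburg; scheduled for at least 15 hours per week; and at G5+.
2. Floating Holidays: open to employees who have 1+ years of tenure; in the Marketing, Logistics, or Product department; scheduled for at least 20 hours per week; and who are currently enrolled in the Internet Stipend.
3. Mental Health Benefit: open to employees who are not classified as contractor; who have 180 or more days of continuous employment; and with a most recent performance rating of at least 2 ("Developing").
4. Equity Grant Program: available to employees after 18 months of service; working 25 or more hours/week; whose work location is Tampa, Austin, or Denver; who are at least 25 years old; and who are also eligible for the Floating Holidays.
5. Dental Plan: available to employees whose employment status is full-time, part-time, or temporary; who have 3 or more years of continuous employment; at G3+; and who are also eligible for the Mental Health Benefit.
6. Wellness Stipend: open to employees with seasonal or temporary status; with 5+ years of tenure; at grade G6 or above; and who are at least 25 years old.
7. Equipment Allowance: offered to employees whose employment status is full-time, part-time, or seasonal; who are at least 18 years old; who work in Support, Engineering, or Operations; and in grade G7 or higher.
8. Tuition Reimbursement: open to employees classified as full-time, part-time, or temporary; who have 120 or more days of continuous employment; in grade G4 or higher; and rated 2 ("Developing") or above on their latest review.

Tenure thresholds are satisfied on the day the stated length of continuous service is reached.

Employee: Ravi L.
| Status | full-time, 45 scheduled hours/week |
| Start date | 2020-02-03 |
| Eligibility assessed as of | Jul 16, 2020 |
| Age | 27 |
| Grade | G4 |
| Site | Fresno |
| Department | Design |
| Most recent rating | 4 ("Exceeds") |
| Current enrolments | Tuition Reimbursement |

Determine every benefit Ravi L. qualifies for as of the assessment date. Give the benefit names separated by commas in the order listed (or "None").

Tuition Reimbursement

Service from 2020-02-03 to Jul 16, 2020: 164 days.
Internet Stipend — status full-time ✓ (not excluded); service 164 days ≥ 1 month (≈30 days) ✓; site Fresno ✗ (not Raleigh or Hamburg) → not eligible.
Floating Holidays — service 164 days < 1 year (≈365 days) ✗ → not eligible.
Mental Health Benefit — status full-time ✓ (not excluded); service 164 days < 180 days ✗ → not eligible.
Equity Grant Program — service 164 days < 18 months (≈540 days) ✗ → not eligible.
Dental Plan — status full-time ✓; service 164 days < 3 years (≈1095 days) ✗ → not eligible.
Wellness Stipend — status full-time ✗ (requires seasonal or temporary) → not eligible.
Equipment Allowance — status full-time ✓; age 27 ≥ 18 ✓; dept Design ✗ → not eligible.
Tuition Reimbursement — status full-time ✓; service 164 days ≥ 120 days ✓; grade G4 ≥ G4 ✓; rating 4 ≥ 2 ✓ → eligible.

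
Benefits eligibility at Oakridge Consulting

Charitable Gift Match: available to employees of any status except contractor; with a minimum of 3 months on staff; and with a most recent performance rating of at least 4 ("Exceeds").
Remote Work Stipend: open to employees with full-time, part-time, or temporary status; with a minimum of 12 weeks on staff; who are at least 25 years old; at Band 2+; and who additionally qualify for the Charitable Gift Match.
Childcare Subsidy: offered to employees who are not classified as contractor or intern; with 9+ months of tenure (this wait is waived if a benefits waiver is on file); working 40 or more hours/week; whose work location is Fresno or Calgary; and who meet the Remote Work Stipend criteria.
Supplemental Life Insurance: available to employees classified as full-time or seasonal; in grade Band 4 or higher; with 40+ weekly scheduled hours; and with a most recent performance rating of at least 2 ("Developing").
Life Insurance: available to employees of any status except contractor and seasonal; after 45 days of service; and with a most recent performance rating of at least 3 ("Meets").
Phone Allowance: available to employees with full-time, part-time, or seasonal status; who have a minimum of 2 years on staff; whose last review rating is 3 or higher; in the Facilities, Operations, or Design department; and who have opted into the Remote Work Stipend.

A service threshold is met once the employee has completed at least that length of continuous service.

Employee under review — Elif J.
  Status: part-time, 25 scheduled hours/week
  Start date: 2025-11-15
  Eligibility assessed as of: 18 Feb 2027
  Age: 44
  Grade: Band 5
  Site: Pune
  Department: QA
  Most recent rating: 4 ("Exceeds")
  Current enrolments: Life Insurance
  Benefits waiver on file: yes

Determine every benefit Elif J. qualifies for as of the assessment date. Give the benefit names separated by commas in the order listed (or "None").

Service from 2025-11-15 to 18 Feb 2027: 460 days.
Charitable Gift Match — status part-time ✓ (not excluded); service 460 days ≥ 3 months (≈90 days) ✓; rating 4 ≥ 4 ✓ → eligible.
Remote Work Stipend — status part-time ✓; service 460 days ≥ 12 weeks (≈84 days) ✓; age 44 ≥ 25 ✓; grade Band 5 ≥ Band 2 ✓; eligible for Charitable Gift Match ✓ → eligible.
Childcare Subsidy — status part-time ✓ (not excluded); benefits waiver on file ✓; 25 hrs/wk < 40 ✗ → not eligible.
Supplemental Life Insurance — status part-time ✗ (requires full-time or seasonal) → not eligible.
Life Insurance — status part-time ✓ (not excluded); service 460 days ≥ 45 days ✓; rating 4 ≥ 3 ✓ → eligible.
Phone Allowance — status part-time ✓; service 460 days < 2 years (≈730 days) ✗ → not eligible.

Charitable Gift Match, Remote Work Stipend, Life Insurance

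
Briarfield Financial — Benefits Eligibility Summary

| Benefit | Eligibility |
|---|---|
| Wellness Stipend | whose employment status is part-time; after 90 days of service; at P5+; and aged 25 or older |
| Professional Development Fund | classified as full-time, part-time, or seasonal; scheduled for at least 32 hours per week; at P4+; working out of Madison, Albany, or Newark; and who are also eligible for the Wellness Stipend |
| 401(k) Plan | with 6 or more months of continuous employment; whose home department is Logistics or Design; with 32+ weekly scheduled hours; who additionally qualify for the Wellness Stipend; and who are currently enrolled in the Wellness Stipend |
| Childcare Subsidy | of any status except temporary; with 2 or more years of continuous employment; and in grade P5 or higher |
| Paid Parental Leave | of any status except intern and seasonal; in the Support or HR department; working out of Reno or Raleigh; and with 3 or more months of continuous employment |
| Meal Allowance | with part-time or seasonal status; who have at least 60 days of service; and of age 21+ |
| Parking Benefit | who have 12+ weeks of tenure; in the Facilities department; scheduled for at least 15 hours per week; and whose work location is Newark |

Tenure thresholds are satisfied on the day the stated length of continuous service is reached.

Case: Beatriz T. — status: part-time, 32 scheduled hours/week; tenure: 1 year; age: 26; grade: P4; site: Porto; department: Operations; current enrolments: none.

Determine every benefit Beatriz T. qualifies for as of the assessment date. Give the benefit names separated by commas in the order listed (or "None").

Meal Allowance

Wellness Stipend — status part-time ✓; service 1 year ≥ 90 days ✓; grade P4 < P5 ✗ → not eligible.
Professional Development Fund — status part-time ✓; 32 hrs/wk ≥ 32 ✓; grade P4 ≥ P4 ✓; site Porto ✗ (not Madison, Albany, or Newark) → not eligible.
401(k) Plan — service 1 year ≥ 6 months (≈180 days) ✓; dept Operations ✗ → not eligible.
Childcare Subsidy — status part-time ✓ (not excluded); service 1 year < 2 years ✗ → not eligible.
Paid Parental Leave — status part-time ✓ (not excluded); dept Operations ✗ → not eligible.
Meal Allowance — status part-time ✓; service 1 year ≥ 60 days ✓; age 26 ≥ 21 ✓ → eligible.
Parking Benefit — service 1 year ≥ 12 weeks (≈84 days) ✓; dept Operations ✗ → not eligible.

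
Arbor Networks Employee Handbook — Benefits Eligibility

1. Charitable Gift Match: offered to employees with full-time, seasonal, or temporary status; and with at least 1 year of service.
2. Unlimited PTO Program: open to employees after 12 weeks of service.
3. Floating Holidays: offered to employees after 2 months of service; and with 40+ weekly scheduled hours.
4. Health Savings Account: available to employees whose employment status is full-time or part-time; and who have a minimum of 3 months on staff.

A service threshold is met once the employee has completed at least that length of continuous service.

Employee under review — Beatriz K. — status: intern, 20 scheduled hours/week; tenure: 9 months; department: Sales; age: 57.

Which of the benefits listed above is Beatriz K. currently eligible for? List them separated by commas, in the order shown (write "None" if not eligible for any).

Unlimited PTO Program

Charitable Gift Match — status intern ✗ (requires full-time, seasonal, or temporary) → not eligible.
Unlimited PTO Program — service 9 months ≥ 12 weeks (≈84 days) ✓ → eligible.
Floating Holidays — service 9 months ≥ 2 months ✓; 20 hrs/wk < 40 ✗ → not eligible.
Health Savings Account — status intern ✗ (requires full-time or part-time) → not eligible.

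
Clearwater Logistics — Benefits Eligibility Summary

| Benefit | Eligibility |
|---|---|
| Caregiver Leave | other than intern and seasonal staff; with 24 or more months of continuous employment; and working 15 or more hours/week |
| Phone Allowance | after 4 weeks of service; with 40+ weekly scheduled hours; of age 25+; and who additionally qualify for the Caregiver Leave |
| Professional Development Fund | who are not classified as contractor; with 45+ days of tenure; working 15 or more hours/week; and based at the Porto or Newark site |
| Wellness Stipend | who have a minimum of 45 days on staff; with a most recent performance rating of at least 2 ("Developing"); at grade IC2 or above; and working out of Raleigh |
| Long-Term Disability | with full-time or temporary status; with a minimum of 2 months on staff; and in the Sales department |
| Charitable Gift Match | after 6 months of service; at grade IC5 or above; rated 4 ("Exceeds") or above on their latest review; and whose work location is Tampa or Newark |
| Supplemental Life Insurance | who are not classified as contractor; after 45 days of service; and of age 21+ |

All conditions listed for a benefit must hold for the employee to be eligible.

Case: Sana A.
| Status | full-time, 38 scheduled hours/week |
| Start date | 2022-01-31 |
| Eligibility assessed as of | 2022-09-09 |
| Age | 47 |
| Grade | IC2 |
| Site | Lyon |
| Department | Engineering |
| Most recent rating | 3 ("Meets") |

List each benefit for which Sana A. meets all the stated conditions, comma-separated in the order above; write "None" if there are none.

Supplemental Life Insurance

Service from 2022-01-31 to 2022-09-09: 221 days.
Caregiver Leave — status full-time ✓ (not excluded); service 221 days < 24 months (≈720 days) ✗ → not eligible.
Phone Allowance — service 221 days ≥ 4 weeks (≈28 days) ✓; 38 hrs/wk < 40 ✗ → not eligible.
Professional Development Fund — status full-time ✓ (not excluded); service 221 days ≥ 45 days ✓; 38 hrs/wk ≥ 15 ✓; site Lyon ✗ (not Porto or Newark) → not eligible.
Wellness Stipend — service 221 days ≥ 45 days ✓; rating 3 ≥ 2 ✓; grade IC2 ≥ IC2 ✓; site Lyon ✗ (not Raleigh) → not eligible.
Long-Term Disability — status full-time ✓; service 221 days ≥ 2 months (≈60 days) ✓; dept Engineering ✗ → not eligible.
Charitable Gift Match — service 221 days ≥ 6 months (≈180 days) ✓; grade IC2 < IC5 ✗ → not eligible.
Supplemental Life Insurance — status full-time ✓ (not excluded); service 221 days ≥ 45 days ✓; age 47 ≥ 21 ✓ → eligible.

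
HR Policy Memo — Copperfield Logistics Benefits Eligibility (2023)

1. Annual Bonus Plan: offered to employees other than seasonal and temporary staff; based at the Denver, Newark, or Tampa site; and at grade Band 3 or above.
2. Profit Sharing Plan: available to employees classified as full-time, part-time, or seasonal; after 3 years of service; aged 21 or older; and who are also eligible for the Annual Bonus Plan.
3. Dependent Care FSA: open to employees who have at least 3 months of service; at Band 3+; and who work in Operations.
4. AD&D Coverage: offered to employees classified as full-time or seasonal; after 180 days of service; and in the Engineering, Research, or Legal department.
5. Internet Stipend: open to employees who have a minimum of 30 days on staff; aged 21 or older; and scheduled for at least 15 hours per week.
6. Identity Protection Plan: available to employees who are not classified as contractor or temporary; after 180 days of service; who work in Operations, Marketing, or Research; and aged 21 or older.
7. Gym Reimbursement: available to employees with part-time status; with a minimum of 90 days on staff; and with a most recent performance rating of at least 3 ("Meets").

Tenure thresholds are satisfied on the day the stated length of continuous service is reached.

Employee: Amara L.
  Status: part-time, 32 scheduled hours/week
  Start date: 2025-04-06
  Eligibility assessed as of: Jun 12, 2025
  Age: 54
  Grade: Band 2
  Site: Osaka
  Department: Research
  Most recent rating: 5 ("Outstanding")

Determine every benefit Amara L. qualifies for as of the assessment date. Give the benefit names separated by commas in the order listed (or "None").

Internet Stipend

Service from 2025-04-06 to Jun 12, 2025: 67 days.
Annual Bonus Plan — status part-time ✓ (not excluded); site Osaka ✗ (not Denver, Newark, or Tampa) → not eligible.
Profit Sharing Plan — status part-time ✓; service 67 days < 3 years (≈1095 days) ✗ → not eligible.
Dependent Care FSA — service 67 days < 3 months (≈90 days) ✗ → not eligible.
AD&D Coverage — status part-time ✗ (requires full-time or seasonal) → not eligible.
Internet Stipend — service 67 days ≥ 30 days ✓; age 54 ≥ 21 ✓; 32 hrs/wk ≥ 15 ✓ → eligible.
Identity Protection Plan — status part-time ✓ (not excluded); service 67 days < 180 days ✗ → not eligible.
Gym Reimbursement — status part-time ✓; service 67 days < 90 days ✗ → not eligible.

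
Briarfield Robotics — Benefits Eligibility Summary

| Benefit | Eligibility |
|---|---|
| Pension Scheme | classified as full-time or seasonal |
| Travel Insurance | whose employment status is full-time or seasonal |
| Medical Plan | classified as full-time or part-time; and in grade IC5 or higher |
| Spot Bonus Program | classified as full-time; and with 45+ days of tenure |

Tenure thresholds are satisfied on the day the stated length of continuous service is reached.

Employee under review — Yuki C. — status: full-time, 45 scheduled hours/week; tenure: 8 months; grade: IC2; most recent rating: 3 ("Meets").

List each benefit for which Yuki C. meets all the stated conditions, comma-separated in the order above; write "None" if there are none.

Pension Scheme, Travel Insurance, Spot Bonus Program

Pension Scheme — status full-time ✓ → eligible.
Travel Insurance — status full-time ✓ → eligible.
Medical Plan — status full-time ✓; grade IC2 < IC5 ✗ → not eligible.
Spot Bonus Program — status full-time ✓; service 8 months ≥ 45 days ✓ → eligible.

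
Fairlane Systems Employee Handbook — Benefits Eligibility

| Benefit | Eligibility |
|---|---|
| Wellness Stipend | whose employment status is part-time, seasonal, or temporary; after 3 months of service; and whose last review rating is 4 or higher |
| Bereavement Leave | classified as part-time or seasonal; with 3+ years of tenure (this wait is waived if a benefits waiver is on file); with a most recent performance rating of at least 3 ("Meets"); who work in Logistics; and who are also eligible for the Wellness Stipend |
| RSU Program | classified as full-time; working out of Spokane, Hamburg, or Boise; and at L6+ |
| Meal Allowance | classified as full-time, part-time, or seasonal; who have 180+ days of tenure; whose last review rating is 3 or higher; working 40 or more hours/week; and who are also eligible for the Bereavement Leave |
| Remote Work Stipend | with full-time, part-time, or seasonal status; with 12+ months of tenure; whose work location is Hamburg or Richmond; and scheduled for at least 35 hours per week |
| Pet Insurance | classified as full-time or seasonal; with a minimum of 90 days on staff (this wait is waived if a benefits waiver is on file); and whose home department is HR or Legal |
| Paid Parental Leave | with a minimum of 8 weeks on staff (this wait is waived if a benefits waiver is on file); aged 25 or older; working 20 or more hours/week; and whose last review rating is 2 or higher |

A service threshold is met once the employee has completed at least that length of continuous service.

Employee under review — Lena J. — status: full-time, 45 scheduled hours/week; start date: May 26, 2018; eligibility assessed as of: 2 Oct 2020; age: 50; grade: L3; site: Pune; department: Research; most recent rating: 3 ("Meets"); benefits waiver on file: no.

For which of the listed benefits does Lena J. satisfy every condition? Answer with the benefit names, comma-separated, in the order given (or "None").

Paid Parental Leave

Service from May 26, 2018 to 2 Oct 2020: 860 days.
Wellness Stipend — status full-time ✗ (requires part-time, seasonal, or temporary) → not eligible.
Bereavement Leave — status full-time ✗ (requires part-time or seasonal) → not eligible.
RSU Program — status full-time ✓; site Pune ✗ (not Spokane, Hamburg, or Boise) → not eligible.
Meal Allowance — status full-time ✓; service 860 days ≥ 180 days ✓; rating 3 ≥ 3 ✓; 45 hrs/wk ≥ 40 ✓; not eligible for Bereavement Leave ✗ → not eligible.
Remote Work Stipend — status full-time ✓; service 860 days ≥ 12 months (≈360 days) ✓; site Pune ✗ (not Hamburg or Richmond) → not eligible.
Pet Insurance — status full-time ✓; no waiver, service 860 days ≥ 90 days ✓; dept Research ✗ → not eligible.
Paid Parental Leave — no waiver, service 860 days ≥ 8 weeks (≈56 days) ✓; age 50 ≥ 25 ✓; 45 hrs/wk ≥ 20 ✓; rating 3 ≥ 2 ✓ → eligible.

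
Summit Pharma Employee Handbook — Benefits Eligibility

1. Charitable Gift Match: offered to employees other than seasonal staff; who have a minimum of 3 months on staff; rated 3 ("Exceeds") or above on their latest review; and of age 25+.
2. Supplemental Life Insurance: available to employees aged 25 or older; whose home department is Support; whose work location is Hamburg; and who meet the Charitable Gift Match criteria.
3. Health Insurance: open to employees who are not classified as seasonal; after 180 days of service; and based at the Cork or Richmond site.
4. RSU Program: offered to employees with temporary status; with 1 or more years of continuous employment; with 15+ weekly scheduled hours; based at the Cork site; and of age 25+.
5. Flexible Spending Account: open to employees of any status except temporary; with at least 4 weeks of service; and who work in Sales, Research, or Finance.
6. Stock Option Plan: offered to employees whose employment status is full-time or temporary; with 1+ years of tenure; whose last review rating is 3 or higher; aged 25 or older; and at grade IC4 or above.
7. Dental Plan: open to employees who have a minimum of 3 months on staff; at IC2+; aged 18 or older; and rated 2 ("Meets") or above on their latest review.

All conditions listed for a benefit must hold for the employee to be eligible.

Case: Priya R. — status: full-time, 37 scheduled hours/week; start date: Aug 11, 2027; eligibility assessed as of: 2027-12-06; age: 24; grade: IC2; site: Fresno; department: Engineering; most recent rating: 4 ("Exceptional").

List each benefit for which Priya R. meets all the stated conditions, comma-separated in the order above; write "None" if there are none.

Dental Plan

Service from Aug 11, 2027 to 2027-12-06: 117 days.
Charitable Gift Match — status full-time ✓ (not excluded); service 117 days ≥ 3 months (≈90 days) ✓; rating 4 ≥ 3 ✓; age 24 < 25 ✗ → not eligible.
Supplemental Life Insurance — age 24 < 25 ✗ → not eligible.
Health Insurance — status full-time ✓ (not excluded); service 117 days < 180 days ✗ → not eligible.
RSU Program — status full-time ✗ (requires temporary) → not eligible.
Flexible Spending Account — status full-time ✓ (not excluded); service 117 days ≥ 4 weeks (≈28 days) ✓; dept Engineering ✗ → not eligible.
Stock Option Plan — status full-time ✓; service 117 days < 1 year (≈365 days) ✗ → not eligible.
Dental Plan — service 117 days ≥ 3 months (≈90 days) ✓; grade IC2 ≥ IC2 ✓; age 24 ≥ 18 ✓; rating 4 ≥ 2 ✓ → eligible.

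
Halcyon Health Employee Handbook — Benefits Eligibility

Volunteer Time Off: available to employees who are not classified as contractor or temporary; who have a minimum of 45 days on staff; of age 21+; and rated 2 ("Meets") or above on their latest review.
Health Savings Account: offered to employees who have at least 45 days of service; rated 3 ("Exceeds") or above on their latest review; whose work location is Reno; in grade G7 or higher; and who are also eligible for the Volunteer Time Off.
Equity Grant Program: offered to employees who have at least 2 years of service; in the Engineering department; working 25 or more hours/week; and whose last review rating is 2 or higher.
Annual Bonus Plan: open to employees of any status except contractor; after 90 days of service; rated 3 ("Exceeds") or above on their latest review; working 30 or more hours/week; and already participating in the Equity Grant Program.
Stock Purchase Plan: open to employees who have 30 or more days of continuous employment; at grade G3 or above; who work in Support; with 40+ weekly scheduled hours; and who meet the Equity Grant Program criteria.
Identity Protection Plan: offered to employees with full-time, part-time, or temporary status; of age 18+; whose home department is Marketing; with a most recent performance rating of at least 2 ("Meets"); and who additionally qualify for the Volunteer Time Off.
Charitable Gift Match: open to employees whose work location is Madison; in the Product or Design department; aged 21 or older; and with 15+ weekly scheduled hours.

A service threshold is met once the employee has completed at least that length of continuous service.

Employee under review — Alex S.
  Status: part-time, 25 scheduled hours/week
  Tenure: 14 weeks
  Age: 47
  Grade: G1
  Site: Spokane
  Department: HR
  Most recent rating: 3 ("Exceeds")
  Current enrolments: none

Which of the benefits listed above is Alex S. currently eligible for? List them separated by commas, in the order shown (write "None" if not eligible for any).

Volunteer Time Off — status part-time ✓ (not excluded); service 14 weeks ≥ 45 days ✓; age 47 ≥ 21 ✓; rating 3 ≥ 2 ✓ → eligible.
Health Savings Account — service 14 weeks ≥ 45 days ✓; rating 3 ≥ 3 ✓; site Spokane ✗ (not Reno) → not eligible.
Equity Grant Program — service 14 weeks < 2 years (≈730 days) ✗ → not eligible.
Annual Bonus Plan — status part-time ✓ (not excluded); service 14 weeks ≥ 90 days ✓; rating 3 ≥ 3 ✓; 25 hrs/wk < 30 ✗ → not eligible.
Stock Purchase Plan — service 14 weeks ≥ 30 days ✓; grade G1 < G3 ✗ → not eligible.
Identity Protection Plan — status part-time ✓; age 47 ≥ 18 ✓; dept HR ✗ → not eligible.
Charitable Gift Match — site Spokane ✗ (not Madison) → not eligible.

Volunteer Time Off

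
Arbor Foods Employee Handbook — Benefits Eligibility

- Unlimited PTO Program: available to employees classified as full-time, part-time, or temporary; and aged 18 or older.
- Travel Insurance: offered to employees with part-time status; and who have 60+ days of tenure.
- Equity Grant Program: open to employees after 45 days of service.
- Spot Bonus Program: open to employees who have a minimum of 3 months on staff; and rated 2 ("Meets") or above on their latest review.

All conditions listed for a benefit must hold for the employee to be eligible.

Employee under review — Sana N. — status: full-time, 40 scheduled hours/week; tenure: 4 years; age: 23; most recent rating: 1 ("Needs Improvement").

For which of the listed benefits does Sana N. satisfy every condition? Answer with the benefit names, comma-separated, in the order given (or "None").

Unlimited PTO Program — status full-time ✓; age 23 ≥ 18 ✓ → eligible.
Travel Insurance — status full-time ✗ (requires part-time) → not eligible.
Equity Grant Program — service 4 years ≥ 45 days ✓ → eligible.
Spot Bonus Program — service 4 years ≥ 3 months (≈90 days) ✓; rating 1 < 2 ✗ → not eligible.

Unlimited PTO Program, Equity Grant Program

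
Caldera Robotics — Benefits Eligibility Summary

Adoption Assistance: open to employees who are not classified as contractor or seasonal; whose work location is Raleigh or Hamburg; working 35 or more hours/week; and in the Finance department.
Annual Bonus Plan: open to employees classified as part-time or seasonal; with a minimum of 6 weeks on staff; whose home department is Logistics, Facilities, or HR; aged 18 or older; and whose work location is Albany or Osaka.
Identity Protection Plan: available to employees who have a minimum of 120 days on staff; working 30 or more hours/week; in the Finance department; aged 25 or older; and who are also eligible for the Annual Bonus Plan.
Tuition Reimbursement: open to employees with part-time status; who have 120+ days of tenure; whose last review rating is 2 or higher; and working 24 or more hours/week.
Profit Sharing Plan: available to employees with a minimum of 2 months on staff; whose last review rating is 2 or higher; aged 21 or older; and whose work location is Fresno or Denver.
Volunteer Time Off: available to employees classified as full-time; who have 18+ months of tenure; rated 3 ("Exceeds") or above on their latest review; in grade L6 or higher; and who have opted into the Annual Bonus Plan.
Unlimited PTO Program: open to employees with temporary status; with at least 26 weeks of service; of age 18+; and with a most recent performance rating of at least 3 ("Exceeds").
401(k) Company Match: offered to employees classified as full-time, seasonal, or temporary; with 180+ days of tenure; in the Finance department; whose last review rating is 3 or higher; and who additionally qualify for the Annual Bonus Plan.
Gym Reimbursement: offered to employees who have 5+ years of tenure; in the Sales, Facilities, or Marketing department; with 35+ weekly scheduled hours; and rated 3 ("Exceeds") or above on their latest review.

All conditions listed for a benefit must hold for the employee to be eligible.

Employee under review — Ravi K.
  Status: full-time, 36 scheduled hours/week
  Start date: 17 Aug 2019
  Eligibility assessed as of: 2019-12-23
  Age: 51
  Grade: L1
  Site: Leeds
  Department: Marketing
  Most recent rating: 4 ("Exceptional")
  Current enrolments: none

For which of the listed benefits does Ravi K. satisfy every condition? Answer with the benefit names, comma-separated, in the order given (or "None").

None

Service from 17 Aug 2019 to 2019-12-23: 128 days.
Adoption Assistance — status full-time ✓ (not excluded); site Leeds ✗ (not Raleigh or Hamburg) → not eligible.
Annual Bonus Plan — status full-time ✗ (requires part-time or seasonal) → not eligible.
Identity Protection Plan — service 128 days ≥ 120 days ✓; 36 hrs/wk ≥ 30 ✓; dept Marketing ✗ → not eligible.
Tuition Reimbursement — status full-time ✗ (requires part-time) → not eligible.
Profit Sharing Plan — service 128 days ≥ 2 months (≈60 days) ✓; rating 4 ≥ 2 ✓; age 51 ≥ 21 ✓; site Leeds ✗ (not Fresno or Denver) → not eligible.
Volunteer Time Off — status full-time ✓; service 128 days < 18 months (≈540 days) ✗ → not eligible.
Unlimited PTO Program — status full-time ✗ (requires temporary) → not eligible.
401(k) Company Match — status full-time ✓; service 128 days < 180 days ✗ → not eligible.
Gym Reimbursement — service 128 days < 5 years (≈1825 days) ✗ → not eligible.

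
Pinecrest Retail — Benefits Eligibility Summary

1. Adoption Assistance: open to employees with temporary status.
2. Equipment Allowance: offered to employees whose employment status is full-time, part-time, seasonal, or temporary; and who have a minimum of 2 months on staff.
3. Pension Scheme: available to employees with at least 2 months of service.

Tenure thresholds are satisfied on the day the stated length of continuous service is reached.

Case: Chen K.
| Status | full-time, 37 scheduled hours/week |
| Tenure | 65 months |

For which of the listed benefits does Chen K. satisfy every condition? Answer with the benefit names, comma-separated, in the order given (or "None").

Adoption Assistance — status full-time ✗ (requires temporary) → not eligible.
Equipment Allowance — status full-time ✓; service 65 months ≥ 2 months ✓ → eligible.
Pension Scheme — service 65 months ≥ 2 months ✓ → eligible.

Equipment Allowance, Pension Scheme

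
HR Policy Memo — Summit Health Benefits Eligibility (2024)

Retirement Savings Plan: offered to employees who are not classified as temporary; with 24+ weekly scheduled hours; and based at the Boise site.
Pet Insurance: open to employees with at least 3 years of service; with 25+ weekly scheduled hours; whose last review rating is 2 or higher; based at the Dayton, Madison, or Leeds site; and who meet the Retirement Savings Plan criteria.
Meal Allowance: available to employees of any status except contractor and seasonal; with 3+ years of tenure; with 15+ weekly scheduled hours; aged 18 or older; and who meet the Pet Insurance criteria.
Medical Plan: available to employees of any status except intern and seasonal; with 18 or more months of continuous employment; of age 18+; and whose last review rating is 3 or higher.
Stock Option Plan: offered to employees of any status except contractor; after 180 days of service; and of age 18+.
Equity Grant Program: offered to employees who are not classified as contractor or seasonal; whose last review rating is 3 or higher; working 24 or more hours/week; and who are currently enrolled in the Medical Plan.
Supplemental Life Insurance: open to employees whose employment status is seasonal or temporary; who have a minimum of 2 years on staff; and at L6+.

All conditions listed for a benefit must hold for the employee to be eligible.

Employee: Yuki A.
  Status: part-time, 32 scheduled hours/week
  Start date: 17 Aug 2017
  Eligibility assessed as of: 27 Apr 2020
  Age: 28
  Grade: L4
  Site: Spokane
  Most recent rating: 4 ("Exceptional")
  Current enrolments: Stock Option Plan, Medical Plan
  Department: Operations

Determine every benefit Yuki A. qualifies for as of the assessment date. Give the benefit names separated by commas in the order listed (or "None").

Medical Plan, Stock Option Plan, Equity Grant Program

Service from 17 Aug 2017 to 27 Apr 2020: 984 days.
Retirement Savings Plan — status part-time ✓ (not excluded); 32 hrs/wk ≥ 24 ✓; site Spokane ✗ (not Boise) → not eligible.
Pet Insurance — service 984 days < 3 years (≈1095 days) ✗ → not eligible.
Meal Allowance — status part-time ✓ (not excluded); service 984 days < 3 years (≈1095 days) ✗ → not eligible.
Medical Plan — status part-time ✓ (not excluded); service 984 days ≥ 18 months (≈540 days) ✓; age 28 ≥ 18 ✓; rating 4 ≥ 3 ✓ → eligible.
Stock Option Plan — status part-time ✓ (not excluded); service 984 days ≥ 180 days ✓; age 28 ≥ 18 ✓ → eligible.
Equity Grant Program — status part-time ✓ (not excluded); rating 4 ≥ 3 ✓; 32 hrs/wk ≥ 24 ✓; enrolled in Medical Plan ✓ → eligible.
Supplemental Life Insurance — status part-time ✗ (requires seasonal or temporary) → not eligible.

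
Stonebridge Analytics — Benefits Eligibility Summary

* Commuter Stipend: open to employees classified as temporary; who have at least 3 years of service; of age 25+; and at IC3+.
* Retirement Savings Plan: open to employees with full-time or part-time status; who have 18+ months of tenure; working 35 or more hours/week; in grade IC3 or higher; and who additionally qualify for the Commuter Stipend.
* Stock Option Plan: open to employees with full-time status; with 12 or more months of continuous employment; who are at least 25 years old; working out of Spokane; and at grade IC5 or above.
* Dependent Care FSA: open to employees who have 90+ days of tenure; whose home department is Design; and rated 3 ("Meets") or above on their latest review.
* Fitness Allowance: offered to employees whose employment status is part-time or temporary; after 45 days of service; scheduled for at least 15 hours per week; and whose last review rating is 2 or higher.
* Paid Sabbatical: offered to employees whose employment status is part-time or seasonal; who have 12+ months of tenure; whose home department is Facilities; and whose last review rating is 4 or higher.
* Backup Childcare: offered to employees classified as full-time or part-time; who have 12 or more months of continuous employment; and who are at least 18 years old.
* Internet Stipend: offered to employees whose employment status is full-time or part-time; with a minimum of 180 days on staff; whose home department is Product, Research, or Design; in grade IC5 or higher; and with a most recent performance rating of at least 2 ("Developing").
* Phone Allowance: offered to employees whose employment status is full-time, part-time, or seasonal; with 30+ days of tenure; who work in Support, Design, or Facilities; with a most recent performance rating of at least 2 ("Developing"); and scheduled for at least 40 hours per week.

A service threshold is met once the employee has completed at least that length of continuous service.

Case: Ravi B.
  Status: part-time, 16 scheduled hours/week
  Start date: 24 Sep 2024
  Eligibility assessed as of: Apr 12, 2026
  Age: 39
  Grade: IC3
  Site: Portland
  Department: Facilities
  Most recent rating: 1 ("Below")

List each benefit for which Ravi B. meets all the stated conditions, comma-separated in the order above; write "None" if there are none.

Backup Childcare

Service from 24 Sep 2024 to Apr 12, 2026: 565 days.
Commuter Stipend — status part-time ✗ (requires temporary) → not eligible.
Retirement Savings Plan — status part-time ✓; service 565 days ≥ 18 months (≈540 days) ✓; 16 hrs/wk < 35 ✗ → not eligible.
Stock Option Plan — status part-time ✗ (requires full-time) → not eligible.
Dependent Care FSA — service 565 days ≥ 90 days ✓; dept Facilities ✗ → not eligible.
Fitness Allowance — status part-time ✓; service 565 days ≥ 45 days ✓; 16 hrs/wk ≥ 15 ✓; rating 1 < 2 ✗ → not eligible.
Paid Sabbatical — status part-time ✓; service 565 days ≥ 12 months (≈360 days) ✓; dept Facilities ✓; rating 1 < 4 ✗ → not eligible.
Backup Childcare — status part-time ✓; service 565 days ≥ 12 months (≈360 days) ✓; age 39 ≥ 18 ✓ → eligible.
Internet Stipend — status part-time ✓; service 565 days ≥ 180 days ✓; dept Facilities ✗ → not eligible.
Phone Allowance — status part-time ✓; service 565 days ≥ 30 days ✓; dept Facilities ✓; rating 1 < 2 ✗ → not eligible.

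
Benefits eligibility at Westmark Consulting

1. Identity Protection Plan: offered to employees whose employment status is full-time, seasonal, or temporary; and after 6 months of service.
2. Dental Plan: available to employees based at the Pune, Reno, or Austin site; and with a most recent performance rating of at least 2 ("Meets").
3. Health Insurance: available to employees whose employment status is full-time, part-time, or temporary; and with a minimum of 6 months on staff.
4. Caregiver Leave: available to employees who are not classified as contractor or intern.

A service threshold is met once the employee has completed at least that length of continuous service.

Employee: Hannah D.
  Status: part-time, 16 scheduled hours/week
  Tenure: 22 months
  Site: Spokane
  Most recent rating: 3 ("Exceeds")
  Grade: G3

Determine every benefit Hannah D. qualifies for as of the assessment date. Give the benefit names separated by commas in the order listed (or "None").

Identity Protection Plan — status part-time ✗ (requires full-time, seasonal, or temporary) → not eligible.
Dental Plan — site Spokane ✗ (not Pune, Reno, or Austin) → not eligible.
Health Insurance — status part-time ✓; service 22 months ≥ 6 months ✓ → eligible.
Caregiver Leave — status part-time ✓ (not excluded) → eligible.

Health Insurance, Caregiver Leave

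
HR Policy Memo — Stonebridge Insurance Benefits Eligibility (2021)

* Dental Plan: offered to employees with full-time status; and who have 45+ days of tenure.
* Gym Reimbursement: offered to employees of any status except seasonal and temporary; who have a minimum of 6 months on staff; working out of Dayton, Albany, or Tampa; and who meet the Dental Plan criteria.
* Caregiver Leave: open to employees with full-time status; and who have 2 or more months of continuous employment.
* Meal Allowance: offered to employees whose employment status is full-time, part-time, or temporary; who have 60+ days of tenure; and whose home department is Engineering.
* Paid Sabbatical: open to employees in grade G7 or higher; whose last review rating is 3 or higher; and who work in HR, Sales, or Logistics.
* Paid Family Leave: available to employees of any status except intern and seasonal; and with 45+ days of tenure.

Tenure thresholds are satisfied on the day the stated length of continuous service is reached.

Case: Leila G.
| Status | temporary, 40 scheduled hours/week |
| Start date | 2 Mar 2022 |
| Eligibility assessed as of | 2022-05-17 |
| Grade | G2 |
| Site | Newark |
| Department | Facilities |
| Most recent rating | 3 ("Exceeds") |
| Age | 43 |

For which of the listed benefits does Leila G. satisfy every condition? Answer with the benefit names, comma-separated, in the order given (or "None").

Service from 2 Mar 2022 to 2022-05-17: 76 days.
Dental Plan — status temporary ✗ (requires full-time) → not eligible.
Gym Reimbursement — status temporary ✗ (excluded) → not eligible.
Caregiver Leave — status temporary ✗ (requires full-time) → not eligible.
Meal Allowance — status temporary ✓; service 76 days ≥ 60 days ✓; dept Facilities ✗ → not eligible.
Paid Sabbatical — grade G2 < G7 ✗ → not eligible.
Paid Family Leave — status temporary ✓ (not excluded); service 76 days ≥ 45 days ✓ → eligible.

Paid Family Leave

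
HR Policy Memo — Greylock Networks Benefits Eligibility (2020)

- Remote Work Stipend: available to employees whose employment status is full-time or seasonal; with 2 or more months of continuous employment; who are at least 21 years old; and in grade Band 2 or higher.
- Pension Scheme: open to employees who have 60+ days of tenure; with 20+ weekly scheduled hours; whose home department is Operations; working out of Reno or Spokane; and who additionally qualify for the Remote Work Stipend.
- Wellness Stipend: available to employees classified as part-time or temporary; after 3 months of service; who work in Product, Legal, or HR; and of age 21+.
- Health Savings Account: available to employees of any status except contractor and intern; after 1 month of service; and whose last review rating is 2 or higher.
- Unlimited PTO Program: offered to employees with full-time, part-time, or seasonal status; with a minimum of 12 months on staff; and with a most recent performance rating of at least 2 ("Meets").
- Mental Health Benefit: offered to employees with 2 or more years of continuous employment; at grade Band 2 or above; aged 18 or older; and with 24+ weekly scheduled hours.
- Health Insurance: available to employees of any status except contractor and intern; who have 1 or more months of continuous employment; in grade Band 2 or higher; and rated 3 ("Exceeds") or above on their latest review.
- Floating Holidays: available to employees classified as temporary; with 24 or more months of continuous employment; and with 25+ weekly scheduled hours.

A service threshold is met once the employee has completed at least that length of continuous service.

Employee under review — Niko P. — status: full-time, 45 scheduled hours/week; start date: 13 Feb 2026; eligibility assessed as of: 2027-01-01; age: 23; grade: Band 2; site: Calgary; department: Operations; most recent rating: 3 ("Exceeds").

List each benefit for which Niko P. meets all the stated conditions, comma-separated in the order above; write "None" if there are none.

Remote Work Stipend, Health Savings Account, Health Insurance

Service from 13 Feb 2026 to 2027-01-01: 322 days.
Remote Work Stipend — status full-time ✓; service 322 days ≥ 2 months (≈60 days) ✓; age 23 ≥ 21 ✓; grade Band 2 ≥ Band 2 ✓ → eligible.
Pension Scheme — service 322 days ≥ 60 days ✓; 45 hrs/wk ≥ 20 ✓; dept Operations ✓; site Calgary ✗ (not Reno or Spokane) → not eligible.
Wellness Stipend — status full-time ✗ (requires part-time or temporary) → not eligible.
Health Savings Account — status full-time ✓ (not excluded); service 322 days ≥ 1 month (≈30 days) ✓; rating 3 ≥ 2 ✓ → eligible.
Unlimited PTO Program — status full-time ✓; service 322 days < 12 months (≈360 days) ✗ → not eligible.
Mental Health Benefit — service 322 days < 2 years (≈730 days) ✗ → not eligible.
Health Insurance — status full-time ✓ (not excluded); service 322 days ≥ 1 month (≈30 days) ✓; grade Band 2 ≥ Band 2 ✓; rating 3 ≥ 3 ✓ → eligible.
Floating Holidays — status full-time ✗ (requires temporary) → not eligible.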